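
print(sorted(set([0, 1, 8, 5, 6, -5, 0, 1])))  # [-5, 0, 1, 5, 6, 8]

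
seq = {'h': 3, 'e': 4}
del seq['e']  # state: {'h': 3}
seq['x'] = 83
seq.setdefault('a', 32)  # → 32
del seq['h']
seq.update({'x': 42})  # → {'x': 42, 'a': 32}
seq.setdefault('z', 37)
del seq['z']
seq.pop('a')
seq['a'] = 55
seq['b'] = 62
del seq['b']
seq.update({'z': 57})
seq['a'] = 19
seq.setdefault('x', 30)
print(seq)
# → {'x': 42, 'a': 19, 'z': 57}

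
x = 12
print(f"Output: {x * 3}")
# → Output: 36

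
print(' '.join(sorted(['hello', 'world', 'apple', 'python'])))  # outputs apple hello python world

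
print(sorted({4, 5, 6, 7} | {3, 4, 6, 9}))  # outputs [3, 4, 5, 6, 7, 9]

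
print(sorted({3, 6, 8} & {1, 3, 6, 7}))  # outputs [3, 6]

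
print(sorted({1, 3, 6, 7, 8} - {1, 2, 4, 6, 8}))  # [3, 7]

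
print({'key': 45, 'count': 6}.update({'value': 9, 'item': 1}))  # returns None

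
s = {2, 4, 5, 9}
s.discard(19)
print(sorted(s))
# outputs [2, 4, 5, 9]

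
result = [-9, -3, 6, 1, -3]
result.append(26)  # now [-9, -3, 6, 1, -3, 26]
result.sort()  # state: [-9, -3, -3, 1, 6, 26]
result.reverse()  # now [26, 6, 1, -3, -3, -9]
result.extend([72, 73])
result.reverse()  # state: [73, 72, -9, -3, -3, 1, 6, 26]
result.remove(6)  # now [73, 72, -9, -3, -3, 1, 26]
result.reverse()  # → [26, 1, -3, -3, -9, 72, 73]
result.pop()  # 73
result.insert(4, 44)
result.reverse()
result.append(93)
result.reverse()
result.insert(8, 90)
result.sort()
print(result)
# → [-9, -3, -3, 1, 26, 44, 72, 90, 93]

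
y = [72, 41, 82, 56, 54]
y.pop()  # 54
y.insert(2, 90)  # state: [72, 41, 90, 82, 56]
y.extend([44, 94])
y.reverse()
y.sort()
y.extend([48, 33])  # [41, 44, 56, 72, 82, 90, 94, 48, 33]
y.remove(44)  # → [41, 56, 72, 82, 90, 94, 48, 33]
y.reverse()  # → [33, 48, 94, 90, 82, 72, 56, 41]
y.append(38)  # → [33, 48, 94, 90, 82, 72, 56, 41, 38]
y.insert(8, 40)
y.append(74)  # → [33, 48, 94, 90, 82, 72, 56, 41, 40, 38, 74]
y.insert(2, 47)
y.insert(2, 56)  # [33, 48, 56, 47, 94, 90, 82, 72, 56, 41, 40, 38, 74]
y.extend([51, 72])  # [33, 48, 56, 47, 94, 90, 82, 72, 56, 41, 40, 38, 74, 51, 72]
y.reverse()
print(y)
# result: [72, 51, 74, 38, 40, 41, 56, 72, 82, 90, 94, 47, 56, 48, 33]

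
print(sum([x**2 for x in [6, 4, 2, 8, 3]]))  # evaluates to 129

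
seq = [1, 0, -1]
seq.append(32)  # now [1, 0, -1, 32]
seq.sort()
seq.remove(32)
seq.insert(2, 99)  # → [-1, 0, 99, 1]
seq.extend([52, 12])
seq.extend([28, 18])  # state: [-1, 0, 99, 1, 52, 12, 28, 18]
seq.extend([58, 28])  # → [-1, 0, 99, 1, 52, 12, 28, 18, 58, 28]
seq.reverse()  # [28, 58, 18, 28, 12, 52, 1, 99, 0, -1]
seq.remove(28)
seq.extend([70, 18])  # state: [58, 18, 28, 12, 52, 1, 99, 0, -1, 70, 18]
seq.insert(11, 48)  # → [58, 18, 28, 12, 52, 1, 99, 0, -1, 70, 18, 48]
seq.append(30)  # [58, 18, 28, 12, 52, 1, 99, 0, -1, 70, 18, 48, 30]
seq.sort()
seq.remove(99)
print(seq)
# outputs [-1, 0, 1, 12, 18, 18, 28, 30, 48, 52, 58, 70]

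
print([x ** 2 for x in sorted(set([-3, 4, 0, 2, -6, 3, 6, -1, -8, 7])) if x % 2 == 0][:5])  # [64, 36, 0, 4, 16]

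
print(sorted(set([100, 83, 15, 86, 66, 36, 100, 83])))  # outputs [15, 36, 66, 83, 86, 100]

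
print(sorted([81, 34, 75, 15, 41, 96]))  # [15, 34, 41, 75, 81, 96]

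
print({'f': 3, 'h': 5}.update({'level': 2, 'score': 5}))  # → None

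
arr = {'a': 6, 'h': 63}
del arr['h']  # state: {'a': 6}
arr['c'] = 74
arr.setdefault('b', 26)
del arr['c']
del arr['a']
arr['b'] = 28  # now {'b': 28}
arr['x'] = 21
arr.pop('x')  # 21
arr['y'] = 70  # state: {'b': 28, 'y': 70}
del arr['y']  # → {'b': 28}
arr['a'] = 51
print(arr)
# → {'b': 28, 'a': 51}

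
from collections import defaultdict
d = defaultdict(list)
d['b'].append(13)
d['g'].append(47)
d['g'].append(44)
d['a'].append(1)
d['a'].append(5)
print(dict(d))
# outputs {'b': [13], 'g': [47, 44], 'a': [1, 5]}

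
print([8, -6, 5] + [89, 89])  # [8, -6, 5, 89, 89]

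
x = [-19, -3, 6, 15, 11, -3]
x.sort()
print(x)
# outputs [-19, -3, -3, 6, 11, 15]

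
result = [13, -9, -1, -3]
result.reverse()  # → [-3, -1, -9, 13]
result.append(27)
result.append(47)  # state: [-3, -1, -9, 13, 27, 47]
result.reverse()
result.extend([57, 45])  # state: [47, 27, 13, -9, -1, -3, 57, 45]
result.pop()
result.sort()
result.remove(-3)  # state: [-9, -1, 13, 27, 47, 57]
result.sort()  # [-9, -1, 13, 27, 47, 57]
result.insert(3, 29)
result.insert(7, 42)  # [-9, -1, 13, 29, 27, 47, 57, 42]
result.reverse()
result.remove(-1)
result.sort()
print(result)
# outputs [-9, 13, 27, 29, 42, 47, 57]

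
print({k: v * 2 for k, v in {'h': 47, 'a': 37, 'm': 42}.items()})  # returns {'h': 94, 'a': 74, 'm': 84}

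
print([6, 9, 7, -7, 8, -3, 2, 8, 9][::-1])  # [9, 8, 2, -3, 8, -7, 7, 9, 6]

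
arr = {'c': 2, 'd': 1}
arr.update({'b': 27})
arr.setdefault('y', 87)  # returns 87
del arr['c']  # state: {'d': 1, 'b': 27, 'y': 87}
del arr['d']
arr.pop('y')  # 87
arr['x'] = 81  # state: {'b': 27, 'x': 81}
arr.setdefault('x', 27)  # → 81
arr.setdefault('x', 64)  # 81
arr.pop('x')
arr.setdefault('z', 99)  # 99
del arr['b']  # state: {'z': 99}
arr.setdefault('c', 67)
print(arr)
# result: {'z': 99, 'c': 67}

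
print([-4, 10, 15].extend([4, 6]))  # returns None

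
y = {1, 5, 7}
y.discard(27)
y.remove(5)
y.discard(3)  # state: {1, 7}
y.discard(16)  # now {1, 7}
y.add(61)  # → {1, 7, 61}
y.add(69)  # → {1, 7, 61, 69}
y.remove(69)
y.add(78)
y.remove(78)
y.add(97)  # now {1, 7, 61, 97}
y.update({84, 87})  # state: {1, 7, 61, 84, 87, 97}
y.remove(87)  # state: {1, 7, 61, 84, 97}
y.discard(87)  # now {1, 7, 61, 84, 97}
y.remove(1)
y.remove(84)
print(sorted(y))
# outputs [7, 61, 97]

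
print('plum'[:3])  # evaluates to plu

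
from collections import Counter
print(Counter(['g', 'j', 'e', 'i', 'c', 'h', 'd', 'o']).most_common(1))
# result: [('g', 1)]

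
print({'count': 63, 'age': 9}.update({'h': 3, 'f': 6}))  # None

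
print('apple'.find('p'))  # 1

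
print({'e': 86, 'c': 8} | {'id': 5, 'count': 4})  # {'e': 86, 'c': 8, 'id': 5, 'count': 4}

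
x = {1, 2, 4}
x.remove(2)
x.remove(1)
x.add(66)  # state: {4, 66}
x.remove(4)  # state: {66}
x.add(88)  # {66, 88}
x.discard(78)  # {66, 88}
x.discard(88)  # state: {66}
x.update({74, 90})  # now {66, 74, 90}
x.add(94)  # {66, 74, 90, 94}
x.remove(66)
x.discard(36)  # {74, 90, 94}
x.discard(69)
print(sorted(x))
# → [74, 90, 94]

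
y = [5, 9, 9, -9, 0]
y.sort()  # [-9, 0, 5, 9, 9]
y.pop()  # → 9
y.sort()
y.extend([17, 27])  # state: [-9, 0, 5, 9, 17, 27]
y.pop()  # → 27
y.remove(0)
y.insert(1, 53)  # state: [-9, 53, 5, 9, 17]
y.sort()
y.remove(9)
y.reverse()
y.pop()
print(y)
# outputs [53, 17, 5]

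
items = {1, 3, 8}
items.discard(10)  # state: {1, 3, 8}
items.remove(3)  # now {1, 8}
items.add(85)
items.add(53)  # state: {1, 8, 53, 85}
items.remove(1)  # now {8, 53, 85}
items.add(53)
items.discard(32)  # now {8, 53, 85}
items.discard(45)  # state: {8, 53, 85}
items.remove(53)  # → {8, 85}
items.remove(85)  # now {8}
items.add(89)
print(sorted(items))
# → [8, 89]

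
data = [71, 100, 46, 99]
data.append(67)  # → [71, 100, 46, 99, 67]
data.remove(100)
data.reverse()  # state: [67, 99, 46, 71]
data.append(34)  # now [67, 99, 46, 71, 34]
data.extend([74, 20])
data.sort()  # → [20, 34, 46, 67, 71, 74, 99]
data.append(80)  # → [20, 34, 46, 67, 71, 74, 99, 80]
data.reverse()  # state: [80, 99, 74, 71, 67, 46, 34, 20]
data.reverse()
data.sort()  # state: [20, 34, 46, 67, 71, 74, 80, 99]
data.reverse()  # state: [99, 80, 74, 71, 67, 46, 34, 20]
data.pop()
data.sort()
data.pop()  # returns 99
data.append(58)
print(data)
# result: [34, 46, 67, 71, 74, 80, 58]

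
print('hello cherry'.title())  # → Hello Cherry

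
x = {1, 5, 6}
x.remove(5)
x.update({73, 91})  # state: {1, 6, 73, 91}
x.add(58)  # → {1, 6, 58, 73, 91}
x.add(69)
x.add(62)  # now {1, 6, 58, 62, 69, 73, 91}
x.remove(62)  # {1, 6, 58, 69, 73, 91}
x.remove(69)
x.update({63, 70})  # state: {1, 6, 58, 63, 70, 73, 91}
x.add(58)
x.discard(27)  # {1, 6, 58, 63, 70, 73, 91}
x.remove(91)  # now {1, 6, 58, 63, 70, 73}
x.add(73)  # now {1, 6, 58, 63, 70, 73}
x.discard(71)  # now {1, 6, 58, 63, 70, 73}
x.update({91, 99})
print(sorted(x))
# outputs [1, 6, 58, 63, 70, 73, 91, 99]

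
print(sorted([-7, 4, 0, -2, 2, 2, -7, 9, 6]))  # [-7, -7, -2, 0, 2, 2, 4, 6, 9]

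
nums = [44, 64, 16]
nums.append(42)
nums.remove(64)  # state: [44, 16, 42]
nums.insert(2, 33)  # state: [44, 16, 33, 42]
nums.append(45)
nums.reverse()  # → [45, 42, 33, 16, 44]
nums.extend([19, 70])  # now [45, 42, 33, 16, 44, 19, 70]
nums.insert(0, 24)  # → [24, 45, 42, 33, 16, 44, 19, 70]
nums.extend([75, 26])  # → [24, 45, 42, 33, 16, 44, 19, 70, 75, 26]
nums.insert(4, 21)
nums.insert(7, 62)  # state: [24, 45, 42, 33, 21, 16, 44, 62, 19, 70, 75, 26]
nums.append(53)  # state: [24, 45, 42, 33, 21, 16, 44, 62, 19, 70, 75, 26, 53]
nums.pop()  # 53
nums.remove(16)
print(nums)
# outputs [24, 45, 42, 33, 21, 44, 62, 19, 70, 75, 26]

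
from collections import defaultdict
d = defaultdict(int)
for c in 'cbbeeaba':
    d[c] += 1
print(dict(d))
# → {'c': 1, 'b': 3, 'e': 2, 'a': 2}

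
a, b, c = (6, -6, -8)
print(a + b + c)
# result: -8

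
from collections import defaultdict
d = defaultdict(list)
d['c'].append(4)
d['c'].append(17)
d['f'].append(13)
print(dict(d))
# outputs {'c': [4, 17], 'f': [13]}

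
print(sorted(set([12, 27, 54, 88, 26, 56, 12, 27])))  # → [12, 26, 27, 54, 56, 88]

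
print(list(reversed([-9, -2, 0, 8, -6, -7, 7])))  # [7, -7, -6, 8, 0, -2, -9]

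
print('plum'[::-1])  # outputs mulp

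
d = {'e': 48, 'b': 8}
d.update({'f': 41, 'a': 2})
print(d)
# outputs {'e': 48, 'b': 8, 'f': 41, 'a': 2}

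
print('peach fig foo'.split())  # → ['peach', 'fig', 'foo']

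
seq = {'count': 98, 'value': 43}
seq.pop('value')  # 43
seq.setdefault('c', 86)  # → 86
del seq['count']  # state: {'c': 86}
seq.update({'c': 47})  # {'c': 47}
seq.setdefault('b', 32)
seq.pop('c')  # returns 47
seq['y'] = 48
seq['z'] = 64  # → {'b': 32, 'y': 48, 'z': 64}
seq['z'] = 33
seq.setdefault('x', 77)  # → 77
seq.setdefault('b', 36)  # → 32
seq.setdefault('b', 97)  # 32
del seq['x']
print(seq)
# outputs {'b': 32, 'y': 48, 'z': 33}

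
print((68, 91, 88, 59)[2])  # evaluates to 88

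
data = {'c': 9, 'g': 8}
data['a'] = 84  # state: {'c': 9, 'g': 8, 'a': 84}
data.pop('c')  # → 9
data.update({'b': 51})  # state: {'g': 8, 'a': 84, 'b': 51}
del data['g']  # {'a': 84, 'b': 51}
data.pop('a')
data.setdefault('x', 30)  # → 30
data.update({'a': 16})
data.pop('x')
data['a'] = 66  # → {'b': 51, 'a': 66}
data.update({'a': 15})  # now {'b': 51, 'a': 15}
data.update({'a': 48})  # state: {'b': 51, 'a': 48}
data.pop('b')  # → 51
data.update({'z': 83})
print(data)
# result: {'a': 48, 'z': 83}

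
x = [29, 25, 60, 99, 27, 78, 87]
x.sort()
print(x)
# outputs [25, 27, 29, 60, 78, 87, 99]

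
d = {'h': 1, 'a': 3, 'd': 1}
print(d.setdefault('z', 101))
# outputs 101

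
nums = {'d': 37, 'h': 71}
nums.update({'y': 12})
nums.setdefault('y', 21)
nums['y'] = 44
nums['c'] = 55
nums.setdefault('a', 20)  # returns 20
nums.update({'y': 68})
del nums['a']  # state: {'d': 37, 'h': 71, 'y': 68, 'c': 55}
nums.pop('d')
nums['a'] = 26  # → {'h': 71, 'y': 68, 'c': 55, 'a': 26}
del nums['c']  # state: {'h': 71, 'y': 68, 'a': 26}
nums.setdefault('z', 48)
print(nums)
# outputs {'h': 71, 'y': 68, 'a': 26, 'z': 48}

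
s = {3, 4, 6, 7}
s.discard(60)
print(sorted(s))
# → [3, 4, 6, 7]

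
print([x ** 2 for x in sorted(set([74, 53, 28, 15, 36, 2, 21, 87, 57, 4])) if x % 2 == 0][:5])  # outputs [4, 16, 784, 1296, 5476]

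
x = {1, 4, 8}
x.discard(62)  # {1, 4, 8}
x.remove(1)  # {4, 8}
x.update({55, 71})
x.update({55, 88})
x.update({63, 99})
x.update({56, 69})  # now {4, 8, 55, 56, 63, 69, 71, 88, 99}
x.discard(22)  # {4, 8, 55, 56, 63, 69, 71, 88, 99}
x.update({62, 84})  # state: {4, 8, 55, 56, 62, 63, 69, 71, 84, 88, 99}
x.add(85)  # {4, 8, 55, 56, 62, 63, 69, 71, 84, 85, 88, 99}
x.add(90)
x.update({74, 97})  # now {4, 8, 55, 56, 62, 63, 69, 71, 74, 84, 85, 88, 90, 97, 99}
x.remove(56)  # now {4, 8, 55, 62, 63, 69, 71, 74, 84, 85, 88, 90, 97, 99}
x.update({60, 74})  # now {4, 8, 55, 60, 62, 63, 69, 71, 74, 84, 85, 88, 90, 97, 99}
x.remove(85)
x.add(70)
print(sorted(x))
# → [4, 8, 55, 60, 62, 63, 69, 70, 71, 74, 84, 88, 90, 97, 99]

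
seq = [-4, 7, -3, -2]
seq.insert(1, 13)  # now [-4, 13, 7, -3, -2]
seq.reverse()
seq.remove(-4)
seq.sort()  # [-3, -2, 7, 13]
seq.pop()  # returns 13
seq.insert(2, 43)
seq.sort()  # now [-3, -2, 7, 43]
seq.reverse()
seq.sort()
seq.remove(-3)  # [-2, 7, 43]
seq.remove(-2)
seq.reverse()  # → [43, 7]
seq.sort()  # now [7, 43]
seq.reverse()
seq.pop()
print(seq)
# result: [43]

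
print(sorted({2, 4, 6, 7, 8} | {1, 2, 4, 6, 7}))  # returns [1, 2, 4, 6, 7, 8]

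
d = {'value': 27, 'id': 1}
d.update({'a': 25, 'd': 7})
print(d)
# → {'value': 27, 'id': 1, 'a': 25, 'd': 7}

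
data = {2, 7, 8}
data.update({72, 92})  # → {2, 7, 8, 72, 92}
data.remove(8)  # {2, 7, 72, 92}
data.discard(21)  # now {2, 7, 72, 92}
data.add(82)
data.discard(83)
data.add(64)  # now {2, 7, 64, 72, 82, 92}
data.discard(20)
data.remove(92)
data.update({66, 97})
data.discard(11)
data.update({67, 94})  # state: {2, 7, 64, 66, 67, 72, 82, 94, 97}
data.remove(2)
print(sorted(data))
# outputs [7, 64, 66, 67, 72, 82, 94, 97]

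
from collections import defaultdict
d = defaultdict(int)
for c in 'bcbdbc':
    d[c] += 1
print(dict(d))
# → {'b': 3, 'c': 2, 'd': 1}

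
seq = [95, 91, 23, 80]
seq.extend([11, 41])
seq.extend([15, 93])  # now [95, 91, 23, 80, 11, 41, 15, 93]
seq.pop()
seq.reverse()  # [15, 41, 11, 80, 23, 91, 95]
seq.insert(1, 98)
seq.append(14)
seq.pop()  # 14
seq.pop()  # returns 95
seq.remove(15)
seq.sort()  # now [11, 23, 41, 80, 91, 98]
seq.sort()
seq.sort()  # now [11, 23, 41, 80, 91, 98]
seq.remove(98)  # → [11, 23, 41, 80, 91]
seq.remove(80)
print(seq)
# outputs [11, 23, 41, 91]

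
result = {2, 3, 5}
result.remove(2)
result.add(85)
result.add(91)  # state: {3, 5, 85, 91}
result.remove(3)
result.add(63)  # {5, 63, 85, 91}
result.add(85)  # {5, 63, 85, 91}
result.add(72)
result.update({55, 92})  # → {5, 55, 63, 72, 85, 91, 92}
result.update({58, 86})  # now {5, 55, 58, 63, 72, 85, 86, 91, 92}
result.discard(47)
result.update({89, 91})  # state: {5, 55, 58, 63, 72, 85, 86, 89, 91, 92}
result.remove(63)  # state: {5, 55, 58, 72, 85, 86, 89, 91, 92}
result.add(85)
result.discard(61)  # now {5, 55, 58, 72, 85, 86, 89, 91, 92}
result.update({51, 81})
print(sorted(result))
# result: [5, 51, 55, 58, 72, 81, 85, 86, 89, 91, 92]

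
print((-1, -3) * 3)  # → (-1, -3, -1, -3, -1, -3)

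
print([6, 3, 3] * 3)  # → [6, 3, 3, 6, 3, 3, 6, 3, 3]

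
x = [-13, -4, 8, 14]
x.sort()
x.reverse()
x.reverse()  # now [-13, -4, 8, 14]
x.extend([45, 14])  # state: [-13, -4, 8, 14, 45, 14]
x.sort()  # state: [-13, -4, 8, 14, 14, 45]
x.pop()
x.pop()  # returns 14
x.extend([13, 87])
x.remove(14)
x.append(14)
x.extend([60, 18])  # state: [-13, -4, 8, 13, 87, 14, 60, 18]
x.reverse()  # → [18, 60, 14, 87, 13, 8, -4, -13]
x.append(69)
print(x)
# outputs [18, 60, 14, 87, 13, 8, -4, -13, 69]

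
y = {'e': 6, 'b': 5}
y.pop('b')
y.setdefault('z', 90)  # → 90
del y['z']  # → {'e': 6}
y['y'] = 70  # {'e': 6, 'y': 70}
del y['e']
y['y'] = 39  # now {'y': 39}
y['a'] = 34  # {'y': 39, 'a': 34}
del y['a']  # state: {'y': 39}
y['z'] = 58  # {'y': 39, 'z': 58}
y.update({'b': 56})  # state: {'y': 39, 'z': 58, 'b': 56}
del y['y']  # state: {'z': 58, 'b': 56}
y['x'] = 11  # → {'z': 58, 'b': 56, 'x': 11}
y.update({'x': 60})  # {'z': 58, 'b': 56, 'x': 60}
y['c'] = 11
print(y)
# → {'z': 58, 'b': 56, 'x': 60, 'c': 11}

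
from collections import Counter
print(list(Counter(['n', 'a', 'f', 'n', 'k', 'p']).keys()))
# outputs ['n', 'a', 'f', 'k', 'p']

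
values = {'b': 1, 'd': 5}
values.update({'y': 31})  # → {'b': 1, 'd': 5, 'y': 31}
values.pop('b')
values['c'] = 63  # {'d': 5, 'y': 31, 'c': 63}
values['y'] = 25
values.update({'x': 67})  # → {'d': 5, 'y': 25, 'c': 63, 'x': 67}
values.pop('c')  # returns 63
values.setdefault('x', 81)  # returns 67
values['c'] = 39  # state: {'d': 5, 'y': 25, 'x': 67, 'c': 39}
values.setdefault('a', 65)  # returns 65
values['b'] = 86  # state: {'d': 5, 'y': 25, 'x': 67, 'c': 39, 'a': 65, 'b': 86}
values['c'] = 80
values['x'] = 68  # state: {'d': 5, 'y': 25, 'x': 68, 'c': 80, 'a': 65, 'b': 86}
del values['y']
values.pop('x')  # 68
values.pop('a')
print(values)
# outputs {'d': 5, 'c': 80, 'b': 86}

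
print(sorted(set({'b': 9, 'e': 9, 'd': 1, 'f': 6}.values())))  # [1, 6, 9]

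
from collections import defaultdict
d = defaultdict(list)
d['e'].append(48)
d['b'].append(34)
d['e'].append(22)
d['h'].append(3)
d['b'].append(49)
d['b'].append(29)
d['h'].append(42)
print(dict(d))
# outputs {'e': [48, 22], 'b': [34, 49, 29], 'h': [3, 42]}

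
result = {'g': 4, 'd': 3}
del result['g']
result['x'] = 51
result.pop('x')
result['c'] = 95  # {'d': 3, 'c': 95}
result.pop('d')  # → 3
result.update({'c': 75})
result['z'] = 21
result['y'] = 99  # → {'c': 75, 'z': 21, 'y': 99}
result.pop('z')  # 21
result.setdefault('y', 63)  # 99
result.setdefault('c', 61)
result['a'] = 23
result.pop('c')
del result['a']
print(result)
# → {'y': 99}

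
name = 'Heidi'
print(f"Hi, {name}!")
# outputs Hi, Heidi!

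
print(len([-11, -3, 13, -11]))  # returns 4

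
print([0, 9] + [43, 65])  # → [0, 9, 43, 65]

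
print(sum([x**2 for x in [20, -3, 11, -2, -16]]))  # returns 790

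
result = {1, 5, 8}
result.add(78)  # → {1, 5, 8, 78}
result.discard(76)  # {1, 5, 8, 78}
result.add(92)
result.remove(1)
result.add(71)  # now {5, 8, 71, 78, 92}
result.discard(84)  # {5, 8, 71, 78, 92}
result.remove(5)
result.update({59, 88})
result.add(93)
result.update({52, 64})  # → {8, 52, 59, 64, 71, 78, 88, 92, 93}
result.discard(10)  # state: {8, 52, 59, 64, 71, 78, 88, 92, 93}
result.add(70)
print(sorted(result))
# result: [8, 52, 59, 64, 70, 71, 78, 88, 92, 93]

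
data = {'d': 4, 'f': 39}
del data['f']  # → {'d': 4}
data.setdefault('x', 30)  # 30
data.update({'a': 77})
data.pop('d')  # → 4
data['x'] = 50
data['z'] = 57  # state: {'x': 50, 'a': 77, 'z': 57}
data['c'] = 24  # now {'x': 50, 'a': 77, 'z': 57, 'c': 24}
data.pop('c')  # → 24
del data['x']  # {'a': 77, 'z': 57}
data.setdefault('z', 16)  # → 57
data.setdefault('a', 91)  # 77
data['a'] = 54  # {'a': 54, 'z': 57}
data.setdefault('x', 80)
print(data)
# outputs {'a': 54, 'z': 57, 'x': 80}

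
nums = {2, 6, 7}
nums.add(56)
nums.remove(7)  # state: {2, 6, 56}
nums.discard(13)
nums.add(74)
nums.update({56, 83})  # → {2, 6, 56, 74, 83}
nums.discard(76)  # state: {2, 6, 56, 74, 83}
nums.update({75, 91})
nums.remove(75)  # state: {2, 6, 56, 74, 83, 91}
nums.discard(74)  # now {2, 6, 56, 83, 91}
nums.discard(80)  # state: {2, 6, 56, 83, 91}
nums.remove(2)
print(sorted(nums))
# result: [6, 56, 83, 91]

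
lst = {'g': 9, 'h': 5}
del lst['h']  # {'g': 9}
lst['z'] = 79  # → {'g': 9, 'z': 79}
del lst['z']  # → {'g': 9}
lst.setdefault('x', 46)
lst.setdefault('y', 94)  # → 94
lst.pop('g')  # 9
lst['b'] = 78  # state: {'x': 46, 'y': 94, 'b': 78}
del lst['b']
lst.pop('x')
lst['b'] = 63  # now {'y': 94, 'b': 63}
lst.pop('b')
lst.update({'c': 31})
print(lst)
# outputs {'y': 94, 'c': 31}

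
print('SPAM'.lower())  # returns spam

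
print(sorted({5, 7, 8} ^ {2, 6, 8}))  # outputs [2, 5, 6, 7]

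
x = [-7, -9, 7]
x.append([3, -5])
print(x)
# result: [-7, -9, 7, [3, -5]]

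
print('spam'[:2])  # sp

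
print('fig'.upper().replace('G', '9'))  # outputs FI9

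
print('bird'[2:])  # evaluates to rd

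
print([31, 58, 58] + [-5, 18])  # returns [31, 58, 58, -5, 18]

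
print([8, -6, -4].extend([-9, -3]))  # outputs None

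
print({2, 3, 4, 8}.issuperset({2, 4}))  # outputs True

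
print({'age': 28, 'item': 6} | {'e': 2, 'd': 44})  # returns {'age': 28, 'item': 6, 'e': 2, 'd': 44}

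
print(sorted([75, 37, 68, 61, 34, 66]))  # [34, 37, 61, 66, 68, 75]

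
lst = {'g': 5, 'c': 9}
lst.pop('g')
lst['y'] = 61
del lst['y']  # {'c': 9}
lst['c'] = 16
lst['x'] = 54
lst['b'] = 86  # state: {'c': 16, 'x': 54, 'b': 86}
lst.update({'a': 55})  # {'c': 16, 'x': 54, 'b': 86, 'a': 55}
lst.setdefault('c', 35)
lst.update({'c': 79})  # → {'c': 79, 'x': 54, 'b': 86, 'a': 55}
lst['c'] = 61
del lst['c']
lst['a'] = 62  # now {'x': 54, 'b': 86, 'a': 62}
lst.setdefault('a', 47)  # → 62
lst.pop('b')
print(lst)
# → {'x': 54, 'a': 62}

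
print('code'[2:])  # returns de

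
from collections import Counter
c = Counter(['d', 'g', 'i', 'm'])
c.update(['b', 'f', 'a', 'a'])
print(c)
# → Counter({'a': 2, 'd': 1, 'g': 1, 'i': 1, 'm': 1, 'b': 1, 'f': 1})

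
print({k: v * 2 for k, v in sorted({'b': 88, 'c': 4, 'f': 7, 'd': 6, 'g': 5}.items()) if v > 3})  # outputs {'b': 176, 'c': 8, 'd': 12, 'f': 14, 'g': 10}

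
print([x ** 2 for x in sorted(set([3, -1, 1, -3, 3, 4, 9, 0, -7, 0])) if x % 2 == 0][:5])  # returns [0, 16]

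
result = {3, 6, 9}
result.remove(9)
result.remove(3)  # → {6}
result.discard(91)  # {6}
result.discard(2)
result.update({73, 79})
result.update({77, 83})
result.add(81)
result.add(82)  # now {6, 73, 77, 79, 81, 82, 83}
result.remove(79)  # {6, 73, 77, 81, 82, 83}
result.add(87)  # {6, 73, 77, 81, 82, 83, 87}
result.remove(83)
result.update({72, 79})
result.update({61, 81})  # {6, 61, 72, 73, 77, 79, 81, 82, 87}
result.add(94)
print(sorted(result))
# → [6, 61, 72, 73, 77, 79, 81, 82, 87, 94]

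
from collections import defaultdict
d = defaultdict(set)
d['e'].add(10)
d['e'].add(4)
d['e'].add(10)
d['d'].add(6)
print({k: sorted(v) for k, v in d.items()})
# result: {'e': [4, 10], 'd': [6]}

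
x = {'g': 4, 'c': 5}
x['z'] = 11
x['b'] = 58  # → {'g': 4, 'c': 5, 'z': 11, 'b': 58}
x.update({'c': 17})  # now {'g': 4, 'c': 17, 'z': 11, 'b': 58}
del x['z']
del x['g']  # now {'c': 17, 'b': 58}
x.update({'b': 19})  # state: {'c': 17, 'b': 19}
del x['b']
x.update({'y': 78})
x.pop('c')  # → 17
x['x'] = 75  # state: {'y': 78, 'x': 75}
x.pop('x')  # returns 75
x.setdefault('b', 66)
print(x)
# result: {'y': 78, 'b': 66}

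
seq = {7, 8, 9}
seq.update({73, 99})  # {7, 8, 9, 73, 99}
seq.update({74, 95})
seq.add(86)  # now {7, 8, 9, 73, 74, 86, 95, 99}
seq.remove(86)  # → {7, 8, 9, 73, 74, 95, 99}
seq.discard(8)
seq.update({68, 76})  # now {7, 9, 68, 73, 74, 76, 95, 99}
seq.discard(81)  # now {7, 9, 68, 73, 74, 76, 95, 99}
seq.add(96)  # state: {7, 9, 68, 73, 74, 76, 95, 96, 99}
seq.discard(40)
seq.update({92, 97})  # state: {7, 9, 68, 73, 74, 76, 92, 95, 96, 97, 99}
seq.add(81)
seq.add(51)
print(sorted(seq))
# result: [7, 9, 51, 68, 73, 74, 76, 81, 92, 95, 96, 97, 99]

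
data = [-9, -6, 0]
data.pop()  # 0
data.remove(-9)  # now [-6]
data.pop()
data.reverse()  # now []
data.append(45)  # [45]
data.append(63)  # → [45, 63]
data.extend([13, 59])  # [45, 63, 13, 59]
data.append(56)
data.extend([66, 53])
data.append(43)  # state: [45, 63, 13, 59, 56, 66, 53, 43]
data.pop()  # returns 43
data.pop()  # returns 53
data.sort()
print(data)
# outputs [13, 45, 56, 59, 63, 66]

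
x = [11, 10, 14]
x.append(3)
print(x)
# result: [11, 10, 14, 3]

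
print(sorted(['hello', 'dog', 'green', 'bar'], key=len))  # ['dog', 'bar', 'hello', 'green']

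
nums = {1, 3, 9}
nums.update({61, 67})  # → {1, 3, 9, 61, 67}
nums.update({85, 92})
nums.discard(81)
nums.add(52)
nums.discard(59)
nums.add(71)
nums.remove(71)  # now {1, 3, 9, 52, 61, 67, 85, 92}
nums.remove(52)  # {1, 3, 9, 61, 67, 85, 92}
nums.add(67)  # {1, 3, 9, 61, 67, 85, 92}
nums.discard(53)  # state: {1, 3, 9, 61, 67, 85, 92}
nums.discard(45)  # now {1, 3, 9, 61, 67, 85, 92}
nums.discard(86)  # {1, 3, 9, 61, 67, 85, 92}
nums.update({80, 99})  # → {1, 3, 9, 61, 67, 80, 85, 92, 99}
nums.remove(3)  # {1, 9, 61, 67, 80, 85, 92, 99}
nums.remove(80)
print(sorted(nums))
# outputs [1, 9, 61, 67, 85, 92, 99]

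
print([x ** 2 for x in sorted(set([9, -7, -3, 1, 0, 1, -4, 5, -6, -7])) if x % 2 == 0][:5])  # [36, 16, 0]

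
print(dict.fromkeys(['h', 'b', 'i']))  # {'h': None, 'b': None, 'i': None}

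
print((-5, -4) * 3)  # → (-5, -4, -5, -4, -5, -4)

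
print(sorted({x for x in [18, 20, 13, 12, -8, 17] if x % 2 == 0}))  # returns [-8, 12, 18, 20]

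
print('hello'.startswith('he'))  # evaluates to True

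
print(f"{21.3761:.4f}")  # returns 21.3761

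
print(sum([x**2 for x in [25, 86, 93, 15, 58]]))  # 20259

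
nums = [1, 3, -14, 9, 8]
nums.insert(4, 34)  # [1, 3, -14, 9, 34, 8]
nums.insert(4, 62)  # [1, 3, -14, 9, 62, 34, 8]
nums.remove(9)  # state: [1, 3, -14, 62, 34, 8]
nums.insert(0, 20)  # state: [20, 1, 3, -14, 62, 34, 8]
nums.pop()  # 8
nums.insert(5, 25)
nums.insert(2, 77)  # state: [20, 1, 77, 3, -14, 62, 25, 34]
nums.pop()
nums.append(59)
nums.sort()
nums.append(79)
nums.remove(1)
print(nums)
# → [-14, 3, 20, 25, 59, 62, 77, 79]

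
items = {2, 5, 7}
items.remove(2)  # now {5, 7}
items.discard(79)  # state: {5, 7}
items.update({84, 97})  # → {5, 7, 84, 97}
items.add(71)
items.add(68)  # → {5, 7, 68, 71, 84, 97}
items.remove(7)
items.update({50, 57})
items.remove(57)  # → {5, 50, 68, 71, 84, 97}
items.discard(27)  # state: {5, 50, 68, 71, 84, 97}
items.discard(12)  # {5, 50, 68, 71, 84, 97}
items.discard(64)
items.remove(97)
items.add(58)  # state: {5, 50, 58, 68, 71, 84}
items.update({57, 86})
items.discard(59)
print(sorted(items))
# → [5, 50, 57, 58, 68, 71, 84, 86]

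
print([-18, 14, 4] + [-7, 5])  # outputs [-18, 14, 4, -7, 5]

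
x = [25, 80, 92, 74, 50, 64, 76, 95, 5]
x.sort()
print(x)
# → [5, 25, 50, 64, 74, 76, 80, 92, 95]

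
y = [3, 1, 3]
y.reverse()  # [3, 1, 3]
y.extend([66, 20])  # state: [3, 1, 3, 66, 20]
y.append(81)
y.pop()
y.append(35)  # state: [3, 1, 3, 66, 20, 35]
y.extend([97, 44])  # [3, 1, 3, 66, 20, 35, 97, 44]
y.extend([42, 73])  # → [3, 1, 3, 66, 20, 35, 97, 44, 42, 73]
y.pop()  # 73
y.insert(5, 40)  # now [3, 1, 3, 66, 20, 40, 35, 97, 44, 42]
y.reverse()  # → [42, 44, 97, 35, 40, 20, 66, 3, 1, 3]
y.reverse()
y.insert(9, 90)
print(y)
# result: [3, 1, 3, 66, 20, 40, 35, 97, 44, 90, 42]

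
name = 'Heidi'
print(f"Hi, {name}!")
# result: Hi, Heidi!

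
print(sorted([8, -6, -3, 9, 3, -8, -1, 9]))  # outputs [-8, -6, -3, -1, 3, 8, 9, 9]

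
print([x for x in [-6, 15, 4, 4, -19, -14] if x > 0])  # [15, 4, 4]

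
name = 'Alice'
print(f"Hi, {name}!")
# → Hi, Alice!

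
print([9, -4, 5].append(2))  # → None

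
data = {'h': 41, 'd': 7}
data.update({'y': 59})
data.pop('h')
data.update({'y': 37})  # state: {'d': 7, 'y': 37}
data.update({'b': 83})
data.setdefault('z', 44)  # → 44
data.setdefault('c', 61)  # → 61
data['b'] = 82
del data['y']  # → {'d': 7, 'b': 82, 'z': 44, 'c': 61}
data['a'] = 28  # {'d': 7, 'b': 82, 'z': 44, 'c': 61, 'a': 28}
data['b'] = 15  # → {'d': 7, 'b': 15, 'z': 44, 'c': 61, 'a': 28}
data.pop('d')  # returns 7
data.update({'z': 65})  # {'b': 15, 'z': 65, 'c': 61, 'a': 28}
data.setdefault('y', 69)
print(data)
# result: {'b': 15, 'z': 65, 'c': 61, 'a': 28, 'y': 69}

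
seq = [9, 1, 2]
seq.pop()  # 2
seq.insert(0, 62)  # [62, 9, 1]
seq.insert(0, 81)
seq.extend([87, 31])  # [81, 62, 9, 1, 87, 31]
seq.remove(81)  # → [62, 9, 1, 87, 31]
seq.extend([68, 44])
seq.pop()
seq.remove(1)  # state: [62, 9, 87, 31, 68]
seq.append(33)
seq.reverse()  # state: [33, 68, 31, 87, 9, 62]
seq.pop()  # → 62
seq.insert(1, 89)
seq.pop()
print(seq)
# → [33, 89, 68, 31, 87]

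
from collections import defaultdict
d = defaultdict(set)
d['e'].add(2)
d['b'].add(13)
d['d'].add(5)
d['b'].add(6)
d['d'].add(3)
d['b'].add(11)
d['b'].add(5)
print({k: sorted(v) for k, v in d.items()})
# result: {'e': [2], 'b': [5, 6, 11, 13], 'd': [3, 5]}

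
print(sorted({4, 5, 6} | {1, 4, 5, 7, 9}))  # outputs [1, 4, 5, 6, 7, 9]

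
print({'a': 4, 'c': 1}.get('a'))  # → 4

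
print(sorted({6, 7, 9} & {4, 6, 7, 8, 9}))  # [6, 7, 9]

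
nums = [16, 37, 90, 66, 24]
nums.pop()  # 24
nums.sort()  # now [16, 37, 66, 90]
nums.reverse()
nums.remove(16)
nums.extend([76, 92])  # [90, 66, 37, 76, 92]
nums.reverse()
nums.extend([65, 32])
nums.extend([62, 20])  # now [92, 76, 37, 66, 90, 65, 32, 62, 20]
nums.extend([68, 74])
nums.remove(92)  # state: [76, 37, 66, 90, 65, 32, 62, 20, 68, 74]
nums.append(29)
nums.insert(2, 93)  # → [76, 37, 93, 66, 90, 65, 32, 62, 20, 68, 74, 29]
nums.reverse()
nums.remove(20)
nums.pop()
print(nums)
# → [29, 74, 68, 62, 32, 65, 90, 66, 93, 37]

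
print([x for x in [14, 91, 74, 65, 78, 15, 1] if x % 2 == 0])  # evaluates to [14, 74, 78]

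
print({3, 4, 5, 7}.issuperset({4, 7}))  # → True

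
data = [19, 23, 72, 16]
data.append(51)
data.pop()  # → 51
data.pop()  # 16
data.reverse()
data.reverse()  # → [19, 23, 72]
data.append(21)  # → [19, 23, 72, 21]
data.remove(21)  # [19, 23, 72]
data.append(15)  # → [19, 23, 72, 15]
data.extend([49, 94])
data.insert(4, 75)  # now [19, 23, 72, 15, 75, 49, 94]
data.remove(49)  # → [19, 23, 72, 15, 75, 94]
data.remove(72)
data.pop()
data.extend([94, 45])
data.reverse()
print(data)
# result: [45, 94, 75, 15, 23, 19]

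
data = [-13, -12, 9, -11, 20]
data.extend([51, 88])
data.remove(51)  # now [-13, -12, 9, -11, 20, 88]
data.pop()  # 88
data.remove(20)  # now [-13, -12, 9, -11]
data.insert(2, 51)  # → [-13, -12, 51, 9, -11]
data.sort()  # [-13, -12, -11, 9, 51]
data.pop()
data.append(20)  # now [-13, -12, -11, 9, 20]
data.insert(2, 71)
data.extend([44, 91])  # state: [-13, -12, 71, -11, 9, 20, 44, 91]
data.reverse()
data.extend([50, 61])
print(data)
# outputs [91, 44, 20, 9, -11, 71, -12, -13, 50, 61]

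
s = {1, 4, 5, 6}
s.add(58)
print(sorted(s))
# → [1, 4, 5, 6, 58]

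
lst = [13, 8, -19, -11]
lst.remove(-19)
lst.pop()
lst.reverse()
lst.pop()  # 13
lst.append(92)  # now [8, 92]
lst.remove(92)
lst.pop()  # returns 8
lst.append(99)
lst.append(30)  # [99, 30]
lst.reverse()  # [30, 99]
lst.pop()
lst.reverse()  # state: [30]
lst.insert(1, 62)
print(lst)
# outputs [30, 62]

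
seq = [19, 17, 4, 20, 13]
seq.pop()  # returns 13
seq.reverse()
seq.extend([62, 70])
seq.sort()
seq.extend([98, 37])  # [4, 17, 19, 20, 62, 70, 98, 37]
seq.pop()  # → 37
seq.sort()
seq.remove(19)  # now [4, 17, 20, 62, 70, 98]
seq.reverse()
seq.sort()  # [4, 17, 20, 62, 70, 98]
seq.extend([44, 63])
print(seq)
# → [4, 17, 20, 62, 70, 98, 44, 63]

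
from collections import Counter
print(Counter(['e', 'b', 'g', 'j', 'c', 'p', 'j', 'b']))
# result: Counter({'b': 2, 'j': 2, 'e': 1, 'g': 1, 'c': 1, 'p': 1})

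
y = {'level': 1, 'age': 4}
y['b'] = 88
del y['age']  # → {'level': 1, 'b': 88}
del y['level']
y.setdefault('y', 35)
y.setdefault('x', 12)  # 12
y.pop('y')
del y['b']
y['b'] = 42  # {'x': 12, 'b': 42}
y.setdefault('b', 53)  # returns 42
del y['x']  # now {'b': 42}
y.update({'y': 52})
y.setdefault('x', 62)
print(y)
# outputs {'b': 42, 'y': 52, 'x': 62}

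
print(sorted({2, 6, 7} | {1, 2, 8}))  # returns [1, 2, 6, 7, 8]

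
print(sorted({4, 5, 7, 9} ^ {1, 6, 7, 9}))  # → [1, 4, 5, 6]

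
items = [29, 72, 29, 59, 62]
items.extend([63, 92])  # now [29, 72, 29, 59, 62, 63, 92]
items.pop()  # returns 92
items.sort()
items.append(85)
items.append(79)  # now [29, 29, 59, 62, 63, 72, 85, 79]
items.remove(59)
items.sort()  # [29, 29, 62, 63, 72, 79, 85]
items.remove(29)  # [29, 62, 63, 72, 79, 85]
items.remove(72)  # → [29, 62, 63, 79, 85]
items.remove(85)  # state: [29, 62, 63, 79]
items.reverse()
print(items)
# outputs [79, 63, 62, 29]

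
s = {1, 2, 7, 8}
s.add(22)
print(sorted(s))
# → [1, 2, 7, 8, 22]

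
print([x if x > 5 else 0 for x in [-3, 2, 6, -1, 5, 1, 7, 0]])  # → [0, 0, 6, 0, 0, 0, 7, 0]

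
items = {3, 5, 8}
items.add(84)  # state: {3, 5, 8, 84}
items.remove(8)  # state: {3, 5, 84}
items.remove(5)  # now {3, 84}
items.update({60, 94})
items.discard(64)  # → {3, 60, 84, 94}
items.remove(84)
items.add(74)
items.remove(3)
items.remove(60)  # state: {74, 94}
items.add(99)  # {74, 94, 99}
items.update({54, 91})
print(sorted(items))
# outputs [54, 74, 91, 94, 99]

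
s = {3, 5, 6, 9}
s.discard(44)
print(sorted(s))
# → [3, 5, 6, 9]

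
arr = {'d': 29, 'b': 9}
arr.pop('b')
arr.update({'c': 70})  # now {'d': 29, 'c': 70}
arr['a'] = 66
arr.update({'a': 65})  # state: {'d': 29, 'c': 70, 'a': 65}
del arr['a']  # {'d': 29, 'c': 70}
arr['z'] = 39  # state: {'d': 29, 'c': 70, 'z': 39}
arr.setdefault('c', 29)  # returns 70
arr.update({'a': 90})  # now {'d': 29, 'c': 70, 'z': 39, 'a': 90}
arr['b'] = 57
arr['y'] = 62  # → {'d': 29, 'c': 70, 'z': 39, 'a': 90, 'b': 57, 'y': 62}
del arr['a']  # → {'d': 29, 'c': 70, 'z': 39, 'b': 57, 'y': 62}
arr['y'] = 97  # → {'d': 29, 'c': 70, 'z': 39, 'b': 57, 'y': 97}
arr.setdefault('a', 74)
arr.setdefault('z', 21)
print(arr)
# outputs {'d': 29, 'c': 70, 'z': 39, 'b': 57, 'y': 97, 'a': 74}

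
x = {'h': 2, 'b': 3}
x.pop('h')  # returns 2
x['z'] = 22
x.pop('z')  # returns 22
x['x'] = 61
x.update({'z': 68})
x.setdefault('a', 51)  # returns 51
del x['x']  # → {'b': 3, 'z': 68, 'a': 51}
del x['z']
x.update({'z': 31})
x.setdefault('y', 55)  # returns 55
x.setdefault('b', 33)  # 3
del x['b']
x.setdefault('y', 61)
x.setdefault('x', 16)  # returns 16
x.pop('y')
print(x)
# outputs {'a': 51, 'z': 31, 'x': 16}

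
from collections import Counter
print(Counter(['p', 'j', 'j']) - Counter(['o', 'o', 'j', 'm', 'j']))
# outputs Counter({'p': 1})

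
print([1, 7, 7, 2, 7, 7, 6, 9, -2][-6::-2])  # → [2, 7]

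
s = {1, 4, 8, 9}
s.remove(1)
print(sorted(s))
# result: [4, 8, 9]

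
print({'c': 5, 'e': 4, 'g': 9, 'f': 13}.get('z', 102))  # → 102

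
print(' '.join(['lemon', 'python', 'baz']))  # lemon python baz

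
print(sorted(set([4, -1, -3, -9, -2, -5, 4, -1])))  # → [-9, -5, -3, -2, -1, 4]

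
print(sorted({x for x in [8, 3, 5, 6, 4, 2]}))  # [2, 3, 4, 5, 6, 8]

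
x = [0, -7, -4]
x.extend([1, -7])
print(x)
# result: [0, -7, -4, 1, -7]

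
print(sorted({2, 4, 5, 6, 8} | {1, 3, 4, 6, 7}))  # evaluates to [1, 2, 3, 4, 5, 6, 7, 8]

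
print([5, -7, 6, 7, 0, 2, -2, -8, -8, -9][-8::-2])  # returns [6, 5]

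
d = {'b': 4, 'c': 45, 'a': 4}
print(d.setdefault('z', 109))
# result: 109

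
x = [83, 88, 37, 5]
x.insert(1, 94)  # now [83, 94, 88, 37, 5]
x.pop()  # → 5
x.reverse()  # [37, 88, 94, 83]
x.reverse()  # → [83, 94, 88, 37]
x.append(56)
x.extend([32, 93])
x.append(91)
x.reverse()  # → [91, 93, 32, 56, 37, 88, 94, 83]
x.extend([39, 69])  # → [91, 93, 32, 56, 37, 88, 94, 83, 39, 69]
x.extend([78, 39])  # [91, 93, 32, 56, 37, 88, 94, 83, 39, 69, 78, 39]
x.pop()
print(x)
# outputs [91, 93, 32, 56, 37, 88, 94, 83, 39, 69, 78]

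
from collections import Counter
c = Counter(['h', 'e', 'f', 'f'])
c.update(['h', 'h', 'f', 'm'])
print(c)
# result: Counter({'h': 3, 'f': 3, 'e': 1, 'm': 1})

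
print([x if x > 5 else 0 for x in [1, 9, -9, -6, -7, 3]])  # [0, 9, 0, 0, 0, 0]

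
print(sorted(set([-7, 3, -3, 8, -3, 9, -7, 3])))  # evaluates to [-7, -3, 3, 8, 9]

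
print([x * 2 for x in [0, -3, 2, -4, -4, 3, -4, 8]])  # [0, -6, 4, -8, -8, 6, -8, 16]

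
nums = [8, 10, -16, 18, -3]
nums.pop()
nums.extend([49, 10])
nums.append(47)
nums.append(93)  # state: [8, 10, -16, 18, 49, 10, 47, 93]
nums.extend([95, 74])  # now [8, 10, -16, 18, 49, 10, 47, 93, 95, 74]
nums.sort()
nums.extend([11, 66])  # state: [-16, 8, 10, 10, 18, 47, 49, 74, 93, 95, 11, 66]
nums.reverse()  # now [66, 11, 95, 93, 74, 49, 47, 18, 10, 10, 8, -16]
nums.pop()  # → -16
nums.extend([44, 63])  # [66, 11, 95, 93, 74, 49, 47, 18, 10, 10, 8, 44, 63]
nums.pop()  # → 63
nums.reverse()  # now [44, 8, 10, 10, 18, 47, 49, 74, 93, 95, 11, 66]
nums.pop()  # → 66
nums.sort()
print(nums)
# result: [8, 10, 10, 11, 18, 44, 47, 49, 74, 93, 95]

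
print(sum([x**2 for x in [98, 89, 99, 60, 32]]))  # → 31950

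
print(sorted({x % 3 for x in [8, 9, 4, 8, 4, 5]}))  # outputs [0, 1, 2]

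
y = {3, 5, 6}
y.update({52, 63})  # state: {3, 5, 6, 52, 63}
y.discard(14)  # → {3, 5, 6, 52, 63}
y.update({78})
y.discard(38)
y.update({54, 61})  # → {3, 5, 6, 52, 54, 61, 63, 78}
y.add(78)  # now {3, 5, 6, 52, 54, 61, 63, 78}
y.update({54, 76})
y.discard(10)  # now {3, 5, 6, 52, 54, 61, 63, 76, 78}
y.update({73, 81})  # {3, 5, 6, 52, 54, 61, 63, 73, 76, 78, 81}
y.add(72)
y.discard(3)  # {5, 6, 52, 54, 61, 63, 72, 73, 76, 78, 81}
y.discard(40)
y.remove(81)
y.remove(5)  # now {6, 52, 54, 61, 63, 72, 73, 76, 78}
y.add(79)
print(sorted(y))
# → [6, 52, 54, 61, 63, 72, 73, 76, 78, 79]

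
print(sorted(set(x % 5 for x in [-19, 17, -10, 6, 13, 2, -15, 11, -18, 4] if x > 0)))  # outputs [1, 2, 3, 4]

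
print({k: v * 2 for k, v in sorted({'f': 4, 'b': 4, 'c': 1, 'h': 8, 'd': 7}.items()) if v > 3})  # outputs {'b': 8, 'd': 14, 'f': 8, 'h': 16}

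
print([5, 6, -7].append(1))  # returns None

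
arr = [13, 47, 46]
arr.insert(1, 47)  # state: [13, 47, 47, 46]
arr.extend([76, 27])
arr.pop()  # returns 27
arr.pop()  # 76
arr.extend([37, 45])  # [13, 47, 47, 46, 37, 45]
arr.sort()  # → [13, 37, 45, 46, 47, 47]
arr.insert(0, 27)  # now [27, 13, 37, 45, 46, 47, 47]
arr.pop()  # 47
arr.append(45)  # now [27, 13, 37, 45, 46, 47, 45]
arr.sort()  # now [13, 27, 37, 45, 45, 46, 47]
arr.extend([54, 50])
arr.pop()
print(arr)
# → [13, 27, 37, 45, 45, 46, 47, 54]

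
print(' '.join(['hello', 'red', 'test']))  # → hello red test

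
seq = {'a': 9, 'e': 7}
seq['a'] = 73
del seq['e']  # {'a': 73}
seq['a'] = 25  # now {'a': 25}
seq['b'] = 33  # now {'a': 25, 'b': 33}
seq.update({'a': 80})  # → {'a': 80, 'b': 33}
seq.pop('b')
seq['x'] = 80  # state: {'a': 80, 'x': 80}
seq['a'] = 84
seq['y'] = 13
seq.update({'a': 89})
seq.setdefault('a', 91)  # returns 89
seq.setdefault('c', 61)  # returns 61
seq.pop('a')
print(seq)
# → {'x': 80, 'y': 13, 'c': 61}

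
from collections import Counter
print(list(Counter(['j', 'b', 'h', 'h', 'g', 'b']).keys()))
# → ['j', 'b', 'h', 'g']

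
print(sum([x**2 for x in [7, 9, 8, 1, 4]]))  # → 211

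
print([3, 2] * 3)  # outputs [3, 2, 3, 2, 3, 2]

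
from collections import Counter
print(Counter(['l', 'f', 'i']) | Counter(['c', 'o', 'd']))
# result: Counter({'l': 1, 'f': 1, 'i': 1, 'c': 1, 'o': 1, 'd': 1})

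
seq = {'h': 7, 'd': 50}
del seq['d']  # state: {'h': 7}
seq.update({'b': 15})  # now {'h': 7, 'b': 15}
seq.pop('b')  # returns 15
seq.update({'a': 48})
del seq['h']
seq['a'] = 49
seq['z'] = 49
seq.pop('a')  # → 49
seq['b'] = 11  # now {'z': 49, 'b': 11}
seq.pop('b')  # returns 11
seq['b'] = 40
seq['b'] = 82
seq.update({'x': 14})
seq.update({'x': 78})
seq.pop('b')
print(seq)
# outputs {'z': 49, 'x': 78}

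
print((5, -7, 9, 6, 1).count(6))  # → 1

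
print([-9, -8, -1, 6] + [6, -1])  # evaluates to [-9, -8, -1, 6, 6, -1]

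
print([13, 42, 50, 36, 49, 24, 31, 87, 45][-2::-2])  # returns [87, 24, 36, 42]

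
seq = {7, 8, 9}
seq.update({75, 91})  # {7, 8, 9, 75, 91}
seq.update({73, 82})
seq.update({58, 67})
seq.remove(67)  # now {7, 8, 9, 58, 73, 75, 82, 91}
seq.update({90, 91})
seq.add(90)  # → {7, 8, 9, 58, 73, 75, 82, 90, 91}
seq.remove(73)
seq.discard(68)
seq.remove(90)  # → {7, 8, 9, 58, 75, 82, 91}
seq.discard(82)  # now {7, 8, 9, 58, 75, 91}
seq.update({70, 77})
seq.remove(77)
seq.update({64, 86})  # {7, 8, 9, 58, 64, 70, 75, 86, 91}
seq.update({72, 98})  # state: {7, 8, 9, 58, 64, 70, 72, 75, 86, 91, 98}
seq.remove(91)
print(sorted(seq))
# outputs [7, 8, 9, 58, 64, 70, 72, 75, 86, 98]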